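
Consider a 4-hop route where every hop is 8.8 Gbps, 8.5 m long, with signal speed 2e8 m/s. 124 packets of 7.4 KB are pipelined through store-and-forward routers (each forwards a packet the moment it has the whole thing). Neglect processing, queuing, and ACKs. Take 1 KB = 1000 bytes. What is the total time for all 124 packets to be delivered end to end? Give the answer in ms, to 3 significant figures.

Per-hop transmission t_tx = L/R = 59200/8800000000 = 0.00672727 ms.
Per-hop propagation t_prop = 8.5/200000000 = 4.25e-05 ms.
Pipeline fill: first packet needs 4·t_tx to clear all hops; remaining 123 packets each add one t_tx.
Total = (4+124-1)·t_tx + 4·t_prop = 127·0.00672727 + 4·4.25e-05 = 0.855 ms.

0.855 ms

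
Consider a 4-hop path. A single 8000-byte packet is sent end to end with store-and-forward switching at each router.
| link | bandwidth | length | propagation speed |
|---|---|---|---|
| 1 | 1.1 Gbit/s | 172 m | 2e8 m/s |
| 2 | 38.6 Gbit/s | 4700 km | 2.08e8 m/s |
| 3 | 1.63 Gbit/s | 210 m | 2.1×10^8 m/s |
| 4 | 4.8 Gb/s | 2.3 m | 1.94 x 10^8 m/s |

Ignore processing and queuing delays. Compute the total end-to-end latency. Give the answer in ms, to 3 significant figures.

L = 8000 × 8 = 64000 bits.
Transmission delays (L/R per hop): 0.0581818, 0.00165803, 0.0392638, 0.0133333 ms; sum = 0.112437 ms.
Propagation delays (d/s per hop): 0.00086, 22.5962, 0.001, 1.18557e-05 ms; sum = 22.598 ms.
End-to-end = 22.7 ms.

22.7 ms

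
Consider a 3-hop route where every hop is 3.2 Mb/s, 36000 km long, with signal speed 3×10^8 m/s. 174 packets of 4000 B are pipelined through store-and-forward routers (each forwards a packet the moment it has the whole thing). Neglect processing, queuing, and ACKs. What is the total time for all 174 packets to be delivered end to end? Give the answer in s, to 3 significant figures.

Per-hop transmission t_tx = L/R = 32000/3200000 = 0.01 s.
Per-hop propagation t_prop = 36000000/300000000 = 0.12 s.
Pipeline fill: first packet needs 3·t_tx to clear all hops; remaining 173 packets each add one t_tx.
Total = (3+174-1)·t_tx + 3·t_prop = 176·0.01 + 3·0.12 = 2.12 s.

2.12 s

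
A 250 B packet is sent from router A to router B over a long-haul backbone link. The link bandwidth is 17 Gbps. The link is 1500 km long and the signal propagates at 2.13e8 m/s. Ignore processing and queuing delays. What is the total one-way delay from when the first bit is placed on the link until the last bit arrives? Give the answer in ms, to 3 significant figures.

7.04 ms

L = 250 × 8 = 2000 bits.
Transmission delay = L/R = 2000 / 17000000000 = 0.000117647 ms.
Propagation delay = d/s = 1500000 m / 213000000 m/s = 7.04225 ms.
Total = 7.04 ms.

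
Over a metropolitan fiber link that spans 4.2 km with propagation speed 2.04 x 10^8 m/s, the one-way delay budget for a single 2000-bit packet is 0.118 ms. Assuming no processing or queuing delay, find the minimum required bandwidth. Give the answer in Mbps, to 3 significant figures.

20.5 Mbps

Propagation delay = 4200 / 204000000 = 0.0205882 ms.
Transmission budget = 0.118 − 0.0205882 = 0.0974118 ms.
R ≥ L / t_tx = 2000 bits / 9.74118e-05 s = 20.5 Mbps.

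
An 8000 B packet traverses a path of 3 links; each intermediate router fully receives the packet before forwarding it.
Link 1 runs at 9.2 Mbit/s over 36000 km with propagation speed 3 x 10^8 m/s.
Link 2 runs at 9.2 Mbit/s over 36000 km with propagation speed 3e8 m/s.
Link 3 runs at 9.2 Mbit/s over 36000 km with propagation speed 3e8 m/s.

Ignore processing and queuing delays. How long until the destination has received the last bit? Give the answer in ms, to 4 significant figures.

L = 8000 × 8 = 64000 bits.
Transmission delay per hop = L/R = 64000/9200000 = 6.95652 ms; 3 hops → 20.8696 ms.
Propagation delays (d/s per hop): 120, 120, 120 ms; sum = 360 ms.
End-to-end = 380.9 ms.

380.9 ms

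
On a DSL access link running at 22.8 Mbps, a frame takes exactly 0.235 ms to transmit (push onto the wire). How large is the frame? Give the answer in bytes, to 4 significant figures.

L = R × t_tx = 22800000 b/s × 0.000235 s = 5358 bits.
In bytes: 5358 / 8 = 669.8 bytes.

669.8 bytes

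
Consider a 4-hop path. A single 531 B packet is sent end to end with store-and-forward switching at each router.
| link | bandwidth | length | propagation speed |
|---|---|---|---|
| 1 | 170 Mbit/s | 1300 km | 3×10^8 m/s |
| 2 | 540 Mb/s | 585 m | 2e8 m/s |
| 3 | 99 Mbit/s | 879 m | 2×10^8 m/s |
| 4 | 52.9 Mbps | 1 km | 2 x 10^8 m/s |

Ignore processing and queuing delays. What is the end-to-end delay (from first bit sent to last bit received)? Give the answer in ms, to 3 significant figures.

L = 531 × 8 = 4248 bits.
Transmission delays (L/R per hop): 0.0249882, 0.00786667, 0.0429091, 0.0803025 ms; sum = 0.156066 ms.
Propagation delays (d/s per hop): 4.33333, 0.002925, 0.004395, 0.005 ms; sum = 4.34565 ms.
End-to-end = 4.50 ms.

4.50 ms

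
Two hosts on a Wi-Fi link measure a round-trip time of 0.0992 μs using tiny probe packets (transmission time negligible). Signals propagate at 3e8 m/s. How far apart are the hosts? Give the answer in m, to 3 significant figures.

14.9 m

One-way propagation = RTT/2 = 0.0496 μs.
d = s × t = 300000000 × 4.96e-08 = 14.9 m.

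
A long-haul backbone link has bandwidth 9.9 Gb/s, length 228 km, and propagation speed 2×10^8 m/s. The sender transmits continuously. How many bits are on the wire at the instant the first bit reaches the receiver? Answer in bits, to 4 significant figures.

11290000 bits

Propagation delay = 228000 / 200000000 = 0.00114 s.
BDP = R × t_prop = 9900000000 × 0.00114 = 11286000 bits.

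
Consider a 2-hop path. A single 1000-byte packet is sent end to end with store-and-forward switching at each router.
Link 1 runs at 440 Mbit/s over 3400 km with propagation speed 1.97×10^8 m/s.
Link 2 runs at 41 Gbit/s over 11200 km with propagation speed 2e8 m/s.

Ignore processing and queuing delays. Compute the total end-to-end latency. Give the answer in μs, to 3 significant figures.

L = 1000 × 8 = 8000 bits.
Transmission delays (L/R per hop): 18.1818, 0.195122 μs; sum = 18.3769 μs.
Propagation delays (d/s per hop): 17258.9, 56000 μs; sum = 73258.9 μs.
End-to-end = 73300 μs.

73300 μs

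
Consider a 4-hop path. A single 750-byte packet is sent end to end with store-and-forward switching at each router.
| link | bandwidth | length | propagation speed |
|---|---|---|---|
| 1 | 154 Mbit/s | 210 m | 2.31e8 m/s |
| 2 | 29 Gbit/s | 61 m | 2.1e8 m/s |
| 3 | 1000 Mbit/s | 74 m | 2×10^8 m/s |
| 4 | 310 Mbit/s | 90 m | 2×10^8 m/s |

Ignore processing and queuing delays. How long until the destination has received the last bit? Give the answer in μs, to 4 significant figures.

L = 750 × 8 = 6000 bits.
Transmission delays (L/R per hop): 38.961, 0.206897, 6, 19.3548 μs; sum = 64.5228 μs.
Propagation delays (d/s per hop): 0.909091, 0.290476, 0.37, 0.45 μs; sum = 2.01957 μs.
End-to-end = 66.54 μs.

66.54 μs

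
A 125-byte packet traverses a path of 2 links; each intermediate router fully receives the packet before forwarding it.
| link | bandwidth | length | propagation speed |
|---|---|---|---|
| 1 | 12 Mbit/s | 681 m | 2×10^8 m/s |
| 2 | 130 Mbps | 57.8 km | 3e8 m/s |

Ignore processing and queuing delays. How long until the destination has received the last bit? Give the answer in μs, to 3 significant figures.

L = 125 × 8 = 1000 bits.
Transmission delays (L/R per hop): 83.3333, 7.69231 μs; sum = 91.0256 μs.
Propagation delays (d/s per hop): 3.405, 192.667 μs; sum = 196.072 μs.
End-to-end = 287 μs.

287 μs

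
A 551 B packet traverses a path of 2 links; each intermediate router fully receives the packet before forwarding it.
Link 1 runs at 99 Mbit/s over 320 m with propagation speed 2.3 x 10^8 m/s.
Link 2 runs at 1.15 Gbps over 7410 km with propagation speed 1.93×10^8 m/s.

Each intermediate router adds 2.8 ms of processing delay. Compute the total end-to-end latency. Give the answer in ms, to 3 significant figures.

41.2 ms

L = 551 × 8 = 4408 bits.
Transmission delays (L/R per hop): 0.0445253, 0.00383304 ms; sum = 0.0483583 ms.
Propagation delays (d/s per hop): 0.0013913, 38.3938 ms; sum = 38.3952 ms.
Processing at 1 router(s): 1 × 2.8 ms = 2.8 ms.
End-to-end = 41.2 ms.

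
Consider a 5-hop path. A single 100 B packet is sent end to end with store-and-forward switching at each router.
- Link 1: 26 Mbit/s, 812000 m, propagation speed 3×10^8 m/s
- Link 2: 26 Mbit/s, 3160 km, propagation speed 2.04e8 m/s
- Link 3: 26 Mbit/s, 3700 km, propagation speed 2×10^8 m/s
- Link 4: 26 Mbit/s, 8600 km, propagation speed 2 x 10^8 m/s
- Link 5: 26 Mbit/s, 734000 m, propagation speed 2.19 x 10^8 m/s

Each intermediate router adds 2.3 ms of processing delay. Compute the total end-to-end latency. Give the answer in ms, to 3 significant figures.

L = 100 × 8 = 800 bits.
Transmission delay per hop = L/R = 800/26000000 = 0.0307692 ms; 5 hops → 0.153846 ms.
Propagation delays (d/s per hop): 2.70667, 15.4902, 18.5, 43, 3.3516 ms; sum = 83.0485 ms.
Processing at 4 router(s): 4 × 2.3 ms = 9.2 ms.
End-to-end = 92.4 ms.

92.4 ms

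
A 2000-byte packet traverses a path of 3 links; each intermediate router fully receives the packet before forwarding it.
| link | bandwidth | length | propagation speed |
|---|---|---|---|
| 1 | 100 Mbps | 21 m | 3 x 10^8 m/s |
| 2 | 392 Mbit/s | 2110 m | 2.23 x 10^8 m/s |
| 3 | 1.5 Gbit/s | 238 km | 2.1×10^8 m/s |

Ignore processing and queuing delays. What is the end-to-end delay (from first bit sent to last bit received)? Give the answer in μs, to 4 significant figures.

1354 μs

L = 2000 × 8 = 16000 bits.
Transmission delays (L/R per hop): 160, 40.8163, 10.6667 μs; sum = 211.483 μs.
Propagation delays (d/s per hop): 0.07, 9.46188, 1133.33 μs; sum = 1142.87 μs.
End-to-end = 1354 μs.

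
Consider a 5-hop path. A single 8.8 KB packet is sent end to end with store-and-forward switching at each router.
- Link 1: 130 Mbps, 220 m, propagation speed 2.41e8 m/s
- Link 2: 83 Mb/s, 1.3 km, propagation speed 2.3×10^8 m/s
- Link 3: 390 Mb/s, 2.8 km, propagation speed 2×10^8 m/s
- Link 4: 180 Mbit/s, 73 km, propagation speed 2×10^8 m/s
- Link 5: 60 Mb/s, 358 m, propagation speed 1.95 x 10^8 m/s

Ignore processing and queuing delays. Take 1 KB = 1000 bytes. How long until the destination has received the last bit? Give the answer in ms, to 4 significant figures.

L = 70400 bits.
Transmission delays (L/R per hop): 0.541538, 0.848193, 0.180513, 0.391111, 1.17333 ms; sum = 3.13469 ms.
Propagation delays (d/s per hop): 0.000912863, 0.00565217, 0.014, 0.365, 0.0018359 ms; sum = 0.387401 ms.
End-to-end = 3.522 ms.

3.522 ms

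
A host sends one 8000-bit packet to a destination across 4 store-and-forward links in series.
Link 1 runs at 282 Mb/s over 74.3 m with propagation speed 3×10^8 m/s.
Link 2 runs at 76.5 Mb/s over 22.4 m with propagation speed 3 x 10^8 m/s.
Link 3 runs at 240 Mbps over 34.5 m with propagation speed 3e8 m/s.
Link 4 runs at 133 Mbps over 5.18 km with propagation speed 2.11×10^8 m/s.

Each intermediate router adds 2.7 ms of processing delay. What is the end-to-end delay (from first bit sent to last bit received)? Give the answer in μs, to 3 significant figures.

8350 μs

Transmission delays (L/R per hop): 28.3688, 104.575, 33.3333, 60.1504 μs; sum = 226.428 μs.
Propagation delays (d/s per hop): 0.247667, 0.0746667, 0.115, 24.5498 μs; sum = 24.9871 μs.
Processing at 3 router(s): 3 × 2.7 ms = 8100 μs.
End-to-end = 8350 μs.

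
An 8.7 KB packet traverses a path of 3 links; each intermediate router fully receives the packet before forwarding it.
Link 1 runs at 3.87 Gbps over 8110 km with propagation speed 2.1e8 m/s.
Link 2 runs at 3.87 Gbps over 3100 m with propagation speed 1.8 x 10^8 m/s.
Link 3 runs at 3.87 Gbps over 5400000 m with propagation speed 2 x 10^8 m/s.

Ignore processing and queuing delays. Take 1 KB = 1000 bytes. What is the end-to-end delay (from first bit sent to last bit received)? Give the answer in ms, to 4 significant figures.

65.69 ms

L = 69600 bits.
Transmission delay per hop = L/R = 69600/3870000000 = 0.0179845 ms; 3 hops → 0.0539535 ms.
Propagation delays (d/s per hop): 38.619, 0.0172222, 27 ms; sum = 65.6363 ms.
End-to-end = 65.69 ms.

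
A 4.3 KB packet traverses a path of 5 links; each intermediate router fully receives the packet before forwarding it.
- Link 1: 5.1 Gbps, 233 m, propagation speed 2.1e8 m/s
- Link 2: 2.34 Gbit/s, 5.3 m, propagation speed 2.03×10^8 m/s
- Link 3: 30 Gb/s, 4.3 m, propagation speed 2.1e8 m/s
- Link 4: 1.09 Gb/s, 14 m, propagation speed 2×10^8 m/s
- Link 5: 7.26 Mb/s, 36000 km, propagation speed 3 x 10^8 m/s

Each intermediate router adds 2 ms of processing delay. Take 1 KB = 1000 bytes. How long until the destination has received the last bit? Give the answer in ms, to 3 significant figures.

L = 34400 bits.
Transmission delays (L/R per hop): 0.0067451, 0.0147009, 0.00114667, 0.0315596, 4.73829 ms; sum = 4.79244 ms.
Propagation delays (d/s per hop): 0.00110952, 2.61084e-05, 2.04762e-05, 7e-05, 120 ms; sum = 120.001 ms.
Processing at 4 router(s): 4 × 2 ms = 8 ms.
End-to-end = 133 ms.

133 ms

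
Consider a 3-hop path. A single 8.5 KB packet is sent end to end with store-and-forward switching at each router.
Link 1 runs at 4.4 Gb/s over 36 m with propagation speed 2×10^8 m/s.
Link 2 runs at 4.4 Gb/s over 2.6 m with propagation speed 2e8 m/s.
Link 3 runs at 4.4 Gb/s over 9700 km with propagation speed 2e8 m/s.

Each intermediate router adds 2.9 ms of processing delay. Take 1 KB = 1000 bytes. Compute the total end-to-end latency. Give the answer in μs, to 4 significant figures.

54350 μs

L = 68000 bits.
Transmission delay per hop = L/R = 68000/4400000000 = 15.4545 μs; 3 hops → 46.3636 μs.
Propagation delays (d/s per hop): 0.18, 0.013, 48500 μs; sum = 48500.2 μs.
Processing at 2 router(s): 2 × 2.9 ms = 5800 μs.
End-to-end = 54350 μs.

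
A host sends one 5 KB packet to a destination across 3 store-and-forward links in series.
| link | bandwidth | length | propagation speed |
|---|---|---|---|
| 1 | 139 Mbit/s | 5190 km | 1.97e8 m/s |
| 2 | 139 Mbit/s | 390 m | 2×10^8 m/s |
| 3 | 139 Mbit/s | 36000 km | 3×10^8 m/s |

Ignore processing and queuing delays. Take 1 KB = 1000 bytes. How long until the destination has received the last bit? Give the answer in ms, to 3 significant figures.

147 ms

L = 40000 bits.
Transmission delay per hop = L/R = 40000/139000000 = 0.28777 ms; 3 hops → 0.863309 ms.
Propagation delays (d/s per hop): 26.3452, 0.00195, 120 ms; sum = 146.347 ms.
End-to-end = 147 ms.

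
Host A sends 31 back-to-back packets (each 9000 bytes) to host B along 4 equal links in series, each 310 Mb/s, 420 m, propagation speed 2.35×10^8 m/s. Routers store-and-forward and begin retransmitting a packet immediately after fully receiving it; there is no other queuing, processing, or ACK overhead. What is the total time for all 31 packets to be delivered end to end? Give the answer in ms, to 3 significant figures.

7.90 ms

Per-hop transmission t_tx = L/R = 72000/310000000 = 0.232258 ms.
Per-hop propagation t_prop = 420/235000000 = 0.00178723 ms.
Pipeline fill: first packet needs 4·t_tx to clear all hops; remaining 30 packets each add one t_tx.
Total = (4+31-1)·t_tx + 4·t_prop = 34·0.232258 + 4·0.00178723 = 7.90 ms.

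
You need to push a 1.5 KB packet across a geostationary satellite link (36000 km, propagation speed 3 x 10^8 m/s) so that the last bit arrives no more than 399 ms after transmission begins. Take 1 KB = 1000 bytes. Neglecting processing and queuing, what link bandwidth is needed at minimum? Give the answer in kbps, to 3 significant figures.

L = 12000 bits.
Propagation delay = 36000000 / 300000000 = 120 ms.
Transmission budget = 399 − 120 = 279 ms.
R ≥ L / t_tx = 12000 bits / 0.279 s = 43.0 kbps.

43.0 kbps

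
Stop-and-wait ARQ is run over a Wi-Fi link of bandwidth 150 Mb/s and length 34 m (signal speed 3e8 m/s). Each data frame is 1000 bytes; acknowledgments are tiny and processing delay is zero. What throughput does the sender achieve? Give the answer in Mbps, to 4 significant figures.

149.4 Mbps

t_tx = L/R = 8000/150000000 = 5.33333e-05 s.
t_prop = 34/300000000 = 1.13333e-07 s; RTT = 2.26667e-07 s.
Cycle = t_tx + RTT = 5.356e-05 s.
Throughput = L / cycle = 8000 / 5.356e-05 = 149.4 Mbps.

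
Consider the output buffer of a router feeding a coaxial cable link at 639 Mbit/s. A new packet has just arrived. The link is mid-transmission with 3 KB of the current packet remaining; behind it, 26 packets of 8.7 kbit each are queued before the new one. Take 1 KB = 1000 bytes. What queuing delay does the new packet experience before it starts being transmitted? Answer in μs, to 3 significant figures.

Each queued packet: L/R = 8700/639000000 = 13.615 μs.
26 queued → 353.991 μs.
Plus remaining 24000 bits of current packet: 37.5587 μs.
Queuing delay = 392 μs.

392 μs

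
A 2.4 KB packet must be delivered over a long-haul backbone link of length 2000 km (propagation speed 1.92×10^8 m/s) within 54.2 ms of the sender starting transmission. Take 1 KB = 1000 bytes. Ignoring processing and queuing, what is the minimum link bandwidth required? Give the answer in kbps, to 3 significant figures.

L = 19200 bits.
Propagation delay = 2000000 / 192000000 = 10.4167 ms.
Transmission budget = 54.2 − 10.4167 = 43.7833 ms.
R ≥ L / t_tx = 19200 bits / 0.0437833 s = 439 kbps.

439 kbps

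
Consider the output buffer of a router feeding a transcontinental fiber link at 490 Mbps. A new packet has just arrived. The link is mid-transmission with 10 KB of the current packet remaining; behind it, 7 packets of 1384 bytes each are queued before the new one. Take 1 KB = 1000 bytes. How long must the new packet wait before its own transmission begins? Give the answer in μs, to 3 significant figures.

321 μs

Each queued packet: L/R = 11072/490000000 = 22.5959 μs.
7 queued → 158.171 μs.
Plus remaining 80000 bits of current packet: 163.265 μs.
Queuing delay = 321 μs.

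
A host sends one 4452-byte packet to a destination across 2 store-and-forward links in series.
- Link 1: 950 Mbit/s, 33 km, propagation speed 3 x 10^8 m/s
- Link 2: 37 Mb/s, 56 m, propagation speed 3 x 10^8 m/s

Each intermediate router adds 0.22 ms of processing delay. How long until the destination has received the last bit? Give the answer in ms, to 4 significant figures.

1.330 ms

L = 4452 × 8 = 35616 bits.
Transmission delays (L/R per hop): 0.0374905, 0.962595 ms; sum = 1.00009 ms.
Propagation delays (d/s per hop): 0.11, 0.000186667 ms; sum = 0.110187 ms.
Processing at 1 router(s): 1 × 0.22 ms = 0.22 ms.
End-to-end = 1.330 ms.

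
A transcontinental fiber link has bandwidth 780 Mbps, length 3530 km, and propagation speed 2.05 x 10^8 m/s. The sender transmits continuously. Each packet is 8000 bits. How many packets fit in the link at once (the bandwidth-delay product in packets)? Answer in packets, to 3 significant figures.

1680 packets

Propagation delay = 3530000 / 2.05e+08 = 0.0172195 s.
BDP = R × t_prop = 780000000 × 0.0172195 = 13431200 bits.
In packets of 8000 bits: 1680 packets.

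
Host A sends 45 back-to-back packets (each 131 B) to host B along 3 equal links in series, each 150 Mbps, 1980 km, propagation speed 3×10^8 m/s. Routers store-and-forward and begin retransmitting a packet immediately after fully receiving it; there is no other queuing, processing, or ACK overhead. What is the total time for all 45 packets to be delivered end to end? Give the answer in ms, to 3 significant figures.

20.1 ms

Per-hop transmission t_tx = L/R = 1048/150000000 = 0.00698667 ms.
Per-hop propagation t_prop = 1980000/300000000 = 6.6 ms.
Pipeline fill: first packet needs 3·t_tx to clear all hops; remaining 44 packets each add one t_tx.
Total = (3+45-1)·t_tx + 3·t_prop = 47·0.00698667 + 3·6.6 = 20.1 ms.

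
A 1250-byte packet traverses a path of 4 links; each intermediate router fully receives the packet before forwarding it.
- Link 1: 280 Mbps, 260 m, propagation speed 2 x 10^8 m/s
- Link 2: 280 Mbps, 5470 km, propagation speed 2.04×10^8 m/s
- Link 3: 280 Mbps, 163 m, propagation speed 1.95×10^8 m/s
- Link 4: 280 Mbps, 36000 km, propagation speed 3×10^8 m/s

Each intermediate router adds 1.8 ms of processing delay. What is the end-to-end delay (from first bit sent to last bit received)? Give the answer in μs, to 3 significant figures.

152000 μs

L = 1250 × 8 = 10000 bits.
Transmission delay per hop = L/R = 10000/280000000 = 35.7143 μs; 4 hops → 142.857 μs.
Propagation delays (d/s per hop): 1.3, 26813.7, 0.835897, 120000 μs; sum = 146816 μs.
Processing at 3 router(s): 3 × 1.8 ms = 5400 μs.
End-to-end = 152000 μs.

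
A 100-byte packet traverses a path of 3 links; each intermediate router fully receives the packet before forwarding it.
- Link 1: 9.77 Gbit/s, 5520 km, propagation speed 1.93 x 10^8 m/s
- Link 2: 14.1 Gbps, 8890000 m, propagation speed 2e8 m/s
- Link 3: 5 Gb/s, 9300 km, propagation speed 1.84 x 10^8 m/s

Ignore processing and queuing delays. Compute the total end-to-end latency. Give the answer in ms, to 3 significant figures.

124 ms

L = 100 × 8 = 800 bits.
Transmission delays (L/R per hop): 8.18833e-05, 5.67376e-05, 0.00016 ms; sum = 0.000298621 ms.
Propagation delays (d/s per hop): 28.601, 44.45, 50.5435 ms; sum = 123.595 ms.
End-to-end = 124 ms.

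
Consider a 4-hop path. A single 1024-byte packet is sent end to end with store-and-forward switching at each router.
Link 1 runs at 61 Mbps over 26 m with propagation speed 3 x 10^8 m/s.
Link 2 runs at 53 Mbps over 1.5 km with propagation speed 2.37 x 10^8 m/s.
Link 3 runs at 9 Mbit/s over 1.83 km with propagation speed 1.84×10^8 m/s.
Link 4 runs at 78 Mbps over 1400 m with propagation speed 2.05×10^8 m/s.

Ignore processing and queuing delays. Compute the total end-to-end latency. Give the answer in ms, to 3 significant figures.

L = 1024 × 8 = 8192 bits.
Transmission delays (L/R per hop): 0.134295, 0.154566, 0.910222, 0.105026 ms; sum = 1.30411 ms.
Propagation delays (d/s per hop): 8.66667e-05, 0.00632911, 0.00994565, 0.00682927 ms; sum = 0.0231907 ms.
End-to-end = 1.33 ms.

1.33 ms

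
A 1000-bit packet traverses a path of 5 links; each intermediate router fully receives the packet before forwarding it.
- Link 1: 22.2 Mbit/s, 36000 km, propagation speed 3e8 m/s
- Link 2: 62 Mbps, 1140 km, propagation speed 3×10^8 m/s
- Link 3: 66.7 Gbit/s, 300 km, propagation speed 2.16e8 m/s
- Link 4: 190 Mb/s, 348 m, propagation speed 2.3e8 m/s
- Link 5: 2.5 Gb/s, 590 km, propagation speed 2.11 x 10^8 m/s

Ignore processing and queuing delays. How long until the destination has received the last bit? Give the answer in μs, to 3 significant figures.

128000 μs

Transmission delays (L/R per hop): 45.045, 16.129, 0.0149925, 5.26316, 0.4 μs; sum = 66.8522 μs.
Propagation delays (d/s per hop): 120000, 3800, 1388.89, 1.51304, 2796.21 μs; sum = 127987 μs.
End-to-end = 128000 μs.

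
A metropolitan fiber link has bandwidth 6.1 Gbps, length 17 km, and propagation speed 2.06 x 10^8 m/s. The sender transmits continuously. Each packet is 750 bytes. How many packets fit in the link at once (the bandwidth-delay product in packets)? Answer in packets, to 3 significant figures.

83.9 packets

Propagation delay = 17000 / 206000000 = 8.25243e-05 s.
BDP = R × t_prop = 6100000000 × 8.25243e-05 = 503398 bits.
In packets of 6000 bits: 83.9 packets.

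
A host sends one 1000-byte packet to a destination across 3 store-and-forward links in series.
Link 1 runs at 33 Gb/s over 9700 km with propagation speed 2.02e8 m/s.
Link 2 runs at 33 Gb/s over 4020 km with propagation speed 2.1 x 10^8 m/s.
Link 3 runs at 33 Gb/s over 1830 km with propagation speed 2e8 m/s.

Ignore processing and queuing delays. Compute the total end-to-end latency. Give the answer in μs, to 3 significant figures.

76300 μs

L = 1000 × 8 = 8000 bits.
Transmission delay per hop = L/R = 8000/33000000000 = 0.242424 μs; 3 hops → 0.727273 μs.
Propagation delays (d/s per hop): 48019.8, 19142.9, 9150 μs; sum = 76312.7 μs.
End-to-end = 76300 μs.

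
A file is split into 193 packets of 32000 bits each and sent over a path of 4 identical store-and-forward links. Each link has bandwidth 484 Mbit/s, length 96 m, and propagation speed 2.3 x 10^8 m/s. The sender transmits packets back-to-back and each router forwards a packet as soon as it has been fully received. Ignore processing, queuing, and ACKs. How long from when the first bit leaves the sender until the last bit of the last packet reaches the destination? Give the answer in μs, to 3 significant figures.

Per-hop transmission t_tx = L/R = 32000/484000000 = 66.1157 μs.
Per-hop propagation t_prop = 96/2.3e+08 = 0.417391 μs.
Pipeline fill: first packet needs 4·t_tx to clear all hops; remaining 192 packets each add one t_tx.
Total = (4+193-1)·t_tx + 4·t_prop = 196·66.1157 + 4·0.417391 = 13000 μs.

13000 μs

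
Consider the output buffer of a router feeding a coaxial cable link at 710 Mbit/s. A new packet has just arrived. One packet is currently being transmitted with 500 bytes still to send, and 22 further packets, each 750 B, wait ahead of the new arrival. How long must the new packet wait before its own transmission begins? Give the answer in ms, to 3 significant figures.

Each queued packet: L/R = 6000/710000000 = 0.0084507 ms.
22 queued → 0.185915 ms.
Plus remaining 4000 bits of current packet: 0.0056338 ms.
Queuing delay = 0.192 ms.

0.192 ms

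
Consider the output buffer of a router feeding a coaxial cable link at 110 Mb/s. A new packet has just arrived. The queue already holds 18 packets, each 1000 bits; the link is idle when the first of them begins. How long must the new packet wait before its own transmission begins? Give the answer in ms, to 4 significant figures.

Each queued packet: L/R = 1000/110000000 = 0.00909091 ms.
18 queued → 0.163636 ms.
Queuing delay = 0.1636 ms.

0.1636 ms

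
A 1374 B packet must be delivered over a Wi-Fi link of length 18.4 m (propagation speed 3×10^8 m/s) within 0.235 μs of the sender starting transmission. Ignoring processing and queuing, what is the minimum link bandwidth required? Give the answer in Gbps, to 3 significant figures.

63.3 Gbps

L = 10992 bits.
Propagation delay = 18.4 / 300000000 = 0.0613333 μs.
Transmission budget = 0.235 − 0.0613333 = 0.173667 μs.
R ≥ L / t_tx = 10992 bits / 1.73667e-07 s = 63.3 Gbps.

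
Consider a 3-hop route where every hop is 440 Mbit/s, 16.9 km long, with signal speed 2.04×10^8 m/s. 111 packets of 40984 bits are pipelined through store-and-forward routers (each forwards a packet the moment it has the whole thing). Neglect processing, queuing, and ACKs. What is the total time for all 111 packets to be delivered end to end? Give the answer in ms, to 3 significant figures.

10.8 ms

Per-hop transmission t_tx = L/R = 40984/440000000 = 0.0931455 ms.
Per-hop propagation t_prop = 16900/204000000 = 0.0828431 ms.
Pipeline fill: first packet needs 3·t_tx to clear all hops; remaining 110 packets each add one t_tx.
Total = (3+111-1)·t_tx + 3·t_prop = 113·0.0931455 + 3·0.0828431 = 10.8 ms.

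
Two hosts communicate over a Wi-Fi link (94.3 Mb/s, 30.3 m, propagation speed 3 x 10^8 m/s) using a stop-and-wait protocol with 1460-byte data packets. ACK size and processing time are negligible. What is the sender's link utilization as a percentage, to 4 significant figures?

99.84 %

t_tx = L/R = 11680/94300000 = 0.00012386 s.
t_prop = 30.3/300000000 = 1.01e-07 s; RTT = 2.02e-07 s.
Cycle = t_tx + RTT = 0.000124062 s.
Utilization = t_tx / cycle = 0.00012386/0.000124062 = 99.84 %.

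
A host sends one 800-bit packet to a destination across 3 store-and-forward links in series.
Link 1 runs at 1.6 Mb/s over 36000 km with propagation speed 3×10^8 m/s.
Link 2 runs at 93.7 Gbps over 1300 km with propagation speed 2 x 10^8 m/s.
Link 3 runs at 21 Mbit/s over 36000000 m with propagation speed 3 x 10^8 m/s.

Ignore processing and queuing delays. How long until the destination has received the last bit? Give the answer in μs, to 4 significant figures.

Transmission delays (L/R per hop): 500, 0.00853789, 38.0952 μs; sum = 538.104 μs.
Propagation delays (d/s per hop): 120000, 6500, 120000 μs; sum = 246500 μs.
End-to-end = 247000 μs.

247000 μs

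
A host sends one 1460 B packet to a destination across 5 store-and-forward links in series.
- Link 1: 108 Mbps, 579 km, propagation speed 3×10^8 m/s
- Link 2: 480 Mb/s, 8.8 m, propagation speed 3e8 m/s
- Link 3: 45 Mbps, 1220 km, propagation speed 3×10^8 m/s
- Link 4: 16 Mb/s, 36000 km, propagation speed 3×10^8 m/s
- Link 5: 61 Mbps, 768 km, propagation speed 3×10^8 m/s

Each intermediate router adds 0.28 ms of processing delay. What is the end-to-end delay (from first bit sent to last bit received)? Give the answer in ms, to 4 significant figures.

131.0 ms

L = 1460 × 8 = 11680 bits.
Transmission delays (L/R per hop): 0.108148, 0.0243333, 0.259556, 0.73, 0.191475 ms; sum = 1.31351 ms.
Propagation delays (d/s per hop): 1.93, 2.93333e-05, 4.06667, 120, 2.56 ms; sum = 128.557 ms.
Processing at 4 router(s): 4 × 0.28 ms = 1.12 ms.
End-to-end = 131.0 ms.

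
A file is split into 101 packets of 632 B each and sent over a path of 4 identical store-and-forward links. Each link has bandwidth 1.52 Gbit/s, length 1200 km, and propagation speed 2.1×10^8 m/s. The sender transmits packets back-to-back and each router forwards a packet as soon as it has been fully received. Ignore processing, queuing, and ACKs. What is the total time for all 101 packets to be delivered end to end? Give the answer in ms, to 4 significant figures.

23.20 ms

Per-hop transmission t_tx = L/R = 5056/1520000000 = 0.00332632 ms.
Per-hop propagation t_prop = 1200000/210000000 = 5.71429 ms.
Pipeline fill: first packet needs 4·t_tx to clear all hops; remaining 100 packets each add one t_tx.
Total = (4+101-1)·t_tx + 4·t_prop = 104·0.00332632 + 4·5.71429 = 23.20 ms.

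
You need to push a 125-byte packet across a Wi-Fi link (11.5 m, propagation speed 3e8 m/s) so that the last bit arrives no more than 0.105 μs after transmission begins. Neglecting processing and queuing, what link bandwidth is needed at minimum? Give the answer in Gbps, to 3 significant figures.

15.0 Gbps

L = 1000 bits.
Propagation delay = 11.5 / 300000000 = 0.0383333 μs.
Transmission budget = 0.105 − 0.0383333 = 0.0666667 μs.
R ≥ L / t_tx = 1000 bits / 6.66667e-08 s = 15.0 Gbps.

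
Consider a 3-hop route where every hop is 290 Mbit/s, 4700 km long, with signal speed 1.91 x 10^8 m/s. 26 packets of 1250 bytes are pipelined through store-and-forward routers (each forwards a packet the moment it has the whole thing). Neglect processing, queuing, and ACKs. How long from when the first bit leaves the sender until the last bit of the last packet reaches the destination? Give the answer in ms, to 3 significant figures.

74.8 ms

Per-hop transmission t_tx = L/R = 10000/290000000 = 0.0344828 ms.
Per-hop propagation t_prop = 4700000/191000000 = 24.6073 ms.
Pipeline fill: first packet needs 3·t_tx to clear all hops; remaining 25 packets each add one t_tx.
Total = (3+26-1)·t_tx + 3·t_prop = 28·0.0344828 + 3·24.6073 = 74.8 ms.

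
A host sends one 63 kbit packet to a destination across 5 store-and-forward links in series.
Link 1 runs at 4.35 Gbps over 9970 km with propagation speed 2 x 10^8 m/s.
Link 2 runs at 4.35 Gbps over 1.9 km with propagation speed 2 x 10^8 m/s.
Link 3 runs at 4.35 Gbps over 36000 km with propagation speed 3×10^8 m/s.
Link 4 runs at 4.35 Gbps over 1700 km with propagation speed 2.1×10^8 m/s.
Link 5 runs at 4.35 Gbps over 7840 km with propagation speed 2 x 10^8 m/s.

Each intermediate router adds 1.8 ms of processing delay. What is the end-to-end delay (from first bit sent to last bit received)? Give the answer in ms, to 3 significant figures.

224 ms

L = 63000 bits.
Transmission delay per hop = L/R = 63000/4350000000 = 0.0144828 ms; 5 hops → 0.0724138 ms.
Propagation delays (d/s per hop): 49.85, 0.0095, 120, 8.09524, 39.2 ms; sum = 217.155 ms.
Processing at 4 router(s): 4 × 1.8 ms = 7.2 ms.
End-to-end = 224 ms.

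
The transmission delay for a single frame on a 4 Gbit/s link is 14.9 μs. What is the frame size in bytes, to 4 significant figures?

L = R × t_tx = 4000000000 b/s × 1.49e-05 s = 59600 bits.
In bytes: 59600 / 8 = 7450 bytes.

7450 bytes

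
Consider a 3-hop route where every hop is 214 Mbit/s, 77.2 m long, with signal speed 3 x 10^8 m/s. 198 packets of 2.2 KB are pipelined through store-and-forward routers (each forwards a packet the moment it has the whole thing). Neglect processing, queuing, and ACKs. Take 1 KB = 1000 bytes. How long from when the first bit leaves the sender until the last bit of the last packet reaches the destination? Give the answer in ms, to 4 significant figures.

Per-hop transmission t_tx = L/R = 17600/214000000 = 0.082243 ms.
Per-hop propagation t_prop = 77.2/300000000 = 0.000257333 ms.
Pipeline fill: first packet needs 3·t_tx to clear all hops; remaining 197 packets each add one t_tx.
Total = (3+198-1)·t_tx + 3·t_prop = 200·0.082243 + 3·0.000257333 = 16.45 ms.

16.45 ms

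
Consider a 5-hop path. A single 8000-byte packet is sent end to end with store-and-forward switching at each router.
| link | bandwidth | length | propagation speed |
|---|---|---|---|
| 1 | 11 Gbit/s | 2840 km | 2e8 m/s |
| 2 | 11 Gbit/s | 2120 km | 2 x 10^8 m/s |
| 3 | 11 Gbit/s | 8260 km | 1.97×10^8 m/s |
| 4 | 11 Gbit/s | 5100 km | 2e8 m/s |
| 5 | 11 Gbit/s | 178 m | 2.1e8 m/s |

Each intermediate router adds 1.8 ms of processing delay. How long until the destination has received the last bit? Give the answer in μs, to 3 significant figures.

L = 8000 × 8 = 64000 bits.
Transmission delay per hop = L/R = 64000/11000000000 = 5.81818 μs; 5 hops → 29.0909 μs.
Propagation delays (d/s per hop): 14200, 10600, 41928.9, 25500, 0.847619 μs; sum = 92229.8 μs.
Processing at 4 router(s): 4 × 1.8 ms = 7200 μs.
End-to-end = 99500 μs.

99500 μs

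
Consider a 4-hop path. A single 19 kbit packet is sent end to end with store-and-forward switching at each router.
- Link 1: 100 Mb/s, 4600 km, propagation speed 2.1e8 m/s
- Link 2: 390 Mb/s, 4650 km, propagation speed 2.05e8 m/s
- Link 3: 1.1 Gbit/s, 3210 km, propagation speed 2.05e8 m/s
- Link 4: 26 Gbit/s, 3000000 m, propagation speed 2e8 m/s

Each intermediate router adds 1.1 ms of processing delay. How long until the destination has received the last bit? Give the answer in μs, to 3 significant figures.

78800 μs

L = 19000 bits.
Transmission delays (L/R per hop): 190, 48.7179, 17.2727, 0.730769 μs; sum = 256.721 μs.
Propagation delays (d/s per hop): 21904.8, 22682.9, 15658.5, 15000 μs; sum = 75246.2 μs.
Processing at 3 router(s): 3 × 1.1 ms = 3300 μs.
End-to-end = 78800 μs.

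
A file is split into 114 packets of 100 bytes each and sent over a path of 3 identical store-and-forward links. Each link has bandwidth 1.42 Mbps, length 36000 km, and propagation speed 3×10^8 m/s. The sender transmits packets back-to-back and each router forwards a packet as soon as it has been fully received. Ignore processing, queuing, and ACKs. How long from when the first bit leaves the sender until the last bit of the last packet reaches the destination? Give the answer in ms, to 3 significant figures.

425 ms

Per-hop transmission t_tx = L/R = 800/1420000 = 0.56338 ms.
Per-hop propagation t_prop = 36000000/300000000 = 120 ms.
Pipeline fill: first packet needs 3·t_tx to clear all hops; remaining 113 packets each add one t_tx.
Total = (3+114-1)·t_tx + 3·t_prop = 116·0.56338 + 3·120 = 425 ms.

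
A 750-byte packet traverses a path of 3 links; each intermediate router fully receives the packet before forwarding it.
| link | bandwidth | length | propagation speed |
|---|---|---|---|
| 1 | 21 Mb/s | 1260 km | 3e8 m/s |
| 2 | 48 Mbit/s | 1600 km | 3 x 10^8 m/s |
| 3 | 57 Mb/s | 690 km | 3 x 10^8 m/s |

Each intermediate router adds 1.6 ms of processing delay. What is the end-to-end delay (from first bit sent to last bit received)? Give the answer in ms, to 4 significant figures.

15.55 ms

L = 750 × 8 = 6000 bits.
Transmission delays (L/R per hop): 0.285714, 0.125, 0.105263 ms; sum = 0.515977 ms.
Propagation delays (d/s per hop): 4.2, 5.33333, 2.3 ms; sum = 11.8333 ms.
Processing at 2 router(s): 2 × 1.6 ms = 3.2 ms.
End-to-end = 15.55 ms.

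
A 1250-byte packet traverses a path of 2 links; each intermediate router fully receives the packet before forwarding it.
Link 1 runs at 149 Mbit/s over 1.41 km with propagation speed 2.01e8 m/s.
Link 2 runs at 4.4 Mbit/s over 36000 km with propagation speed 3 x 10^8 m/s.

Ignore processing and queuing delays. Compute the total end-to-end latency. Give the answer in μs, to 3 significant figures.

122000 μs

L = 1250 × 8 = 10000 bits.
Transmission delays (L/R per hop): 67.1141, 2272.73 μs; sum = 2339.84 μs.
Propagation delays (d/s per hop): 7.01493, 120000 μs; sum = 120007 μs.
End-to-end = 122000 μs.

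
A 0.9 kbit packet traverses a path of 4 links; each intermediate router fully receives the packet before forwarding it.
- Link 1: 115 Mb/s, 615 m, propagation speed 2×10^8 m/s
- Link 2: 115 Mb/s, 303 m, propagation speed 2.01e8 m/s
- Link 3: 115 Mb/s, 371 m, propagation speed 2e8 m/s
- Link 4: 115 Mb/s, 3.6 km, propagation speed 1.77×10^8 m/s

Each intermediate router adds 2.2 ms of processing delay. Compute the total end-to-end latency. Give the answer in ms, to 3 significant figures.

L = 900 bits.
Transmission delay per hop = L/R = 900/115000000 = 0.00782609 ms; 4 hops → 0.0313043 ms.
Propagation delays (d/s per hop): 0.003075, 0.00150746, 0.001855, 0.020339 ms; sum = 0.0267764 ms.
Processing at 3 router(s): 3 × 2.2 ms = 6.6 ms.
End-to-end = 6.66 ms.

6.66 ms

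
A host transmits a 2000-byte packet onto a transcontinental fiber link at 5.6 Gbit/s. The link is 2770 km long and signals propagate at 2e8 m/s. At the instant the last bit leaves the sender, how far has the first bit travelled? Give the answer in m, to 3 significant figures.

t_tx = L/R = 16000/5600000000 = 2.85714e-06 s.
Distance = s × t_tx = 200000000 × 2.85714e-06 = 571 m.

571 m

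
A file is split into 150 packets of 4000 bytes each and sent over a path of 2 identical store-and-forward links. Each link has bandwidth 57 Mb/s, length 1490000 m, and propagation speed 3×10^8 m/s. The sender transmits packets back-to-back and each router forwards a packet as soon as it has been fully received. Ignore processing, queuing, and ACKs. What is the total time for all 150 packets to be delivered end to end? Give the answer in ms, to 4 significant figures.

Per-hop transmission t_tx = L/R = 32000/57000000 = 0.561404 ms.
Per-hop propagation t_prop = 1490000/300000000 = 4.96667 ms.
Pipeline fill: first packet needs 2·t_tx to clear all hops; remaining 149 packets each add one t_tx.
Total = (2+150-1)·t_tx + 2·t_prop = 151·0.561404 + 2·4.96667 = 94.71 ms.

94.71 ms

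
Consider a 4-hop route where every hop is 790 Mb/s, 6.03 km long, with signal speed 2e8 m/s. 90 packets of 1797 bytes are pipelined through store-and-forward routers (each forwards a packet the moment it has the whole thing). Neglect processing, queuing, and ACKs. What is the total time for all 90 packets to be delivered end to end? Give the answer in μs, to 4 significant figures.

Per-hop transmission t_tx = L/R = 14376/790000000 = 18.1975 μs.
Per-hop propagation t_prop = 6030/200000000 = 30.15 μs.
Pipeline fill: first packet needs 4·t_tx to clear all hops; remaining 89 packets each add one t_tx.
Total = (4+90-1)·t_tx + 4·t_prop = 93·18.1975 + 4·30.15 = 1813 μs.

1813 μs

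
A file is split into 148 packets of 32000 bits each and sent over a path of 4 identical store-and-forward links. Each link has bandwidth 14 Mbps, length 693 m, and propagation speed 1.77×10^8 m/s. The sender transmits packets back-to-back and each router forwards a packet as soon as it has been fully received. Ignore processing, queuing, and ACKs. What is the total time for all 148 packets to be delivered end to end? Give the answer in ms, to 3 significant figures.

Per-hop transmission t_tx = L/R = 32000/14000000 = 2.28571 ms.
Per-hop propagation t_prop = 693/177000000 = 0.00391525 ms.
Pipeline fill: first packet needs 4·t_tx to clear all hops; remaining 147 packets each add one t_tx.
Total = (4+148-1)·t_tx + 4·t_prop = 151·2.28571 + 4·0.00391525 = 345 ms.

345 ms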